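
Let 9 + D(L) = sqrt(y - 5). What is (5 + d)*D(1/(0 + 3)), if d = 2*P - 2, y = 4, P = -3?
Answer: 27 - 3*I ≈ 27.0 - 3.0*I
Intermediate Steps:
d = -8 (d = 2*(-3) - 2 = -6 - 2 = -8)
D(L) = -9 + I (D(L) = -9 + sqrt(4 - 5) = -9 + sqrt(-1) = -9 + I)
(5 + d)*D(1/(0 + 3)) = (5 - 8)*(-9 + I) = -3*(-9 + I) = 27 - 3*I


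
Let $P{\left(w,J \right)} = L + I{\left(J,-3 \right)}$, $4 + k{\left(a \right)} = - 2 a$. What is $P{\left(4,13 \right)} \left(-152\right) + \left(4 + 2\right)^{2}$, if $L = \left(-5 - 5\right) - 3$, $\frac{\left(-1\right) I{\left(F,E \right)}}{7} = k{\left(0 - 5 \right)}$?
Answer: $8396$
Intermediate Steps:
$k{\left(a \right)} = -4 - 2 a$
$I{\left(F,E \right)} = -42$ ($I{\left(F,E \right)} = - 7 \left(-4 - 2 \left(0 - 5\right)\right) = - 7 \left(-4 - -10\right) = - 7 \left(-4 + 10\right) = \left(-7\right) 6 = -42$)
$L = -13$ ($L = -10 - 3 = -13$)
$P{\left(w,J \right)} = -55$ ($P{\left(w,J \right)} = -13 - 42 = -55$)
$P{\left(4,13 \right)} \left(-152\right) + \left(4 + 2\right)^{2} = \left(-55\right) \left(-152\right) + \left(4 + 2\right)^{2} = 8360 + 6^{2} = 8360 + 36 = 8396$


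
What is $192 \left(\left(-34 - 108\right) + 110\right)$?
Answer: $-6144$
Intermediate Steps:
$192 \left(\left(-34 - 108\right) + 110\right) = 192 \left(-142 + 110\right) = 192 \left(-32\right) = -6144$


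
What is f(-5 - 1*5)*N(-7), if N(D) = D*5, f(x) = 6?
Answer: -210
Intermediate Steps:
N(D) = 5*D
f(-5 - 1*5)*N(-7) = 6*(5*(-7)) = 6*(-35) = -210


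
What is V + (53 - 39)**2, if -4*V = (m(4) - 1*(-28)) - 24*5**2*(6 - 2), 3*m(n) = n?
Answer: 2366/3 ≈ 788.67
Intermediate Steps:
m(n) = n/3
V = 1778/3 (V = -(((1/3)*4 - 1*(-28)) - 24*5**2*(6 - 2))/4 = -((4/3 + 28) - 600*4)/4 = -(88/3 - 24*100)/4 = -(88/3 - 2400)/4 = -1/4*(-7112/3) = 1778/3 ≈ 592.67)
V + (53 - 39)**2 = 1778/3 + (53 - 39)**2 = 1778/3 + 14**2 = 1778/3 + 196 = 2366/3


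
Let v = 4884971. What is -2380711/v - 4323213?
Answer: -21118772512534/4884971 ≈ -4.3232e+6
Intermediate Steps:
-2380711/v - 4323213 = -2380711/4884971 - 4323213 = -21118772512534/4884971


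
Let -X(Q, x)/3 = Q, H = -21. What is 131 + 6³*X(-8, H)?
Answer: 5315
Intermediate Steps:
X(Q, x) = -3*Q
131 + 6³*X(-8, H) = 131 + 6³*(-3*(-8)) = 131 + 216*24 = 131 + 5184 = 5315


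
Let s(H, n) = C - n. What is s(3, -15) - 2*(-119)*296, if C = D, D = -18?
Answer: 70445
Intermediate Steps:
C = -18
s(H, n) = -18 - n
s(3, -15) - 2*(-119)*296 = (-18 - 1*(-15)) - 2*(-119)*296 = (-18 + 15) + 238*296 = -3 + 70448 = 70445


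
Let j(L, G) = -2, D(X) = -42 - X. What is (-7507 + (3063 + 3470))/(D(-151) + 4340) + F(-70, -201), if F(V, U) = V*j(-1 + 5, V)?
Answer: 621886/4449 ≈ 139.78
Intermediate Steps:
F(V, U) = -2*V (F(V, U) = V*(-2) = -2*V)
(-7507 + (3063 + 3470))/(D(-151) + 4340) + F(-70, -201) = (-7507 + (3063 + 3470))/((-42 - 1*(-151)) + 4340) - 2*(-70) = (-7507 + 6533)/((-42 + 151) + 4340) + 140 = -974/(109 + 4340) + 140 = -974/4449 + 140 = 621886/4449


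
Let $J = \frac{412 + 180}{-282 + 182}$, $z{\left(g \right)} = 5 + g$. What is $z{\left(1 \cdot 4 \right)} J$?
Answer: $- \frac{1332}{25} \approx -53.28$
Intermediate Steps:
$J = - \frac{148}{25}$ ($J = \frac{592}{-100} = 592 \left(- \frac{1}{100}\right) = - \frac{148}{25} \approx -5.92$)
$z{\left(1 \cdot 4 \right)} J = \left(5 + 1 \cdot 4\right) \left(- \frac{148}{25}\right) = \left(5 + 4\right) \left(- \frac{148}{25}\right) = 9 \left(- \frac{148}{25}\right) = - \frac{1332}{25}$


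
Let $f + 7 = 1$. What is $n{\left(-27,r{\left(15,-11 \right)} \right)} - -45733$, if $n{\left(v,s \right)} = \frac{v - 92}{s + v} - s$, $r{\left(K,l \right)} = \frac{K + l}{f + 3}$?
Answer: $\frac{686078}{15} \approx 45739.0$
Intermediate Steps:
$f = -6$ ($f = -7 + 1 = -6$)
$r{\left(K,l \right)} = - \frac{K}{3} - \frac{l}{3}$ ($r{\left(K,l \right)} = \frac{K + l}{-6 + 3} = \frac{K + l}{-3} = \left(K + l\right) \left(- \frac{1}{3}\right) = - \frac{K}{3} - \frac{l}{3}$)
$n{\left(v,s \right)} = - s + \frac{-92 + v}{s + v}$ ($n{\left(v,s \right)} = \frac{-92 + v}{s + v} - s = - s + \frac{-92 + v}{s + v}$)
$n{\left(-27,r{\left(15,-11 \right)} \right)} - -45733 = \frac{-92 - 27 - \left(\left(- \frac{1}{3}\right) 15 - - \frac{11}{3}\right)^{2} - \left(\left(- \frac{1}{3}\right) 15 - - \frac{11}{3}\right) \left(-27\right)}{\left(\left(- \frac{1}{3}\right) 15 - - \frac{11}{3}\right) - 27} - -45733 = \frac{-92 - 27 - \left(-5 + \frac{11}{3}\right)^{2} - \left(-5 + \frac{11}{3}\right) \left(-27\right)}{\left(-5 + \frac{11}{3}\right) - 27} + 45733 = \frac{-92 - 27 - \left(- \frac{4}{3}\right)^{2} - \left(- \frac{4}{3}\right) \left(-27\right)}{- \frac{4}{3} - 27} + 45733 = \frac{-92 - 27 - \frac{16}{9} - 36}{- \frac{85}{3}} + 45733 = - \frac{3 \left(-92 - 27 - \frac{16}{9} - 36\right)}{85} + 45733 = \left(- \frac{3}{85}\right) \left(- \frac{1411}{9}\right) + 45733 = \frac{83}{15} + 45733 = \frac{686078}{15}$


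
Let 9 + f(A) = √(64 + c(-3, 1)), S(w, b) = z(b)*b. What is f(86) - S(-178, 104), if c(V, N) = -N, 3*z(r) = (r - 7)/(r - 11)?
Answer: -12599/279 + 3*√7 ≈ -37.220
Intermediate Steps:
z(r) = (-7 + r)/(3*(-11 + r)) (z(r) = ((r - 7)/(r - 11))/3 = ((-7 + r)/(-11 + r))/3 = (-7 + r)/(3*(-11 + r)))
S(w, b) = b*(-7 + b)/(3*(-11 + b)) (S(w, b) = ((-7 + b)/(3*(-11 + b)))*b = b*(-7 + b)/(3*(-11 + b)))
f(A) = -9 + 3*√7 (f(A) = -9 + √(64 - 1*1) = -9 + √(64 - 1) = -9 + √63 = -9 + 3*√7)
f(86) - S(-178, 104) = (-9 + 3*√7) - 104*(-7 + 104)/(3*(-11 + 104)) = (-9 + 3*√7) - 104*97/(3*93) = (-9 + 3*√7) - 1*10088/279 = (-9 + 3*√7) - 10088/279 = -12599/279 + 3*√7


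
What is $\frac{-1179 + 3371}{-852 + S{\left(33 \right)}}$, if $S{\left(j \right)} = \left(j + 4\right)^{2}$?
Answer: $\frac{2192}{517} \approx 4.2398$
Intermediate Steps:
$S{\left(j \right)} = \left(4 + j\right)^{2}$
$\frac{-1179 + 3371}{-852 + S{\left(33 \right)}} = \frac{-1179 + 3371}{-852 + \left(4 + 33\right)^{2}} = \frac{2192}{-852 + 37^{2}} = \frac{2192}{-852 + 1369} = \frac{2192}{517}$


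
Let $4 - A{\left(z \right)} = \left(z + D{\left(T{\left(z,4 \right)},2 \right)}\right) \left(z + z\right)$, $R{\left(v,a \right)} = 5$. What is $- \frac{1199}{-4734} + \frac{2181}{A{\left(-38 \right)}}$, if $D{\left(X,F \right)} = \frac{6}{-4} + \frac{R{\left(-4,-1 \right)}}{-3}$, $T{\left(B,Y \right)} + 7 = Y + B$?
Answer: $- \frac{4933784}{11094129} \approx -0.44472$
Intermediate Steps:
$T{\left(B,Y \right)} = -7 + B + Y$ ($T{\left(B,Y \right)} = -7 + \left(Y + B\right) = -7 + \left(B + Y\right) = -7 + B + Y$)
$D{\left(X,F \right)} = - \frac{19}{6}$ ($D{\left(X,F \right)} = \frac{6}{-4} + \frac{5}{-3} = 6 \left(- \frac{1}{4}\right) + 5 \left(- \frac{1}{3}\right) = - \frac{3}{2} - \frac{5}{3} = - \frac{19}{6}$)
$A{\left(z \right)} = 4 - 2 z \left(- \frac{19}{6} + z\right)$ ($A{\left(z \right)} = 4 - \left(z - \frac{19}{6}\right) \left(z + z\right) = 4 - \left(- \frac{19}{6} + z\right) 2 z = 4 - 2 z \left(- \frac{19}{6} + z\right)$)
$- \frac{1199}{-4734} + \frac{2181}{A{\left(-38 \right)}} = - \frac{1199}{-4734} + \frac{2181}{4 - 2 \left(-38\right)^{2} + \frac{19}{3} \left(-38\right)} = \left(-1199\right) \left(- \frac{1}{4734}\right) + \frac{2181}{4 - 2888 - \frac{722}{3}} = \frac{1199}{4734} + \frac{2181}{4 - 2888 - \frac{722}{3}} = \frac{1199}{4734} + \frac{2181}{- \frac{9374}{3}} = \frac{1199}{4734} + 2181 \left(- \frac{3}{9374}\right) = \frac{1199}{4734} - \frac{6543}{9374} = - \frac{4933784}{11094129}$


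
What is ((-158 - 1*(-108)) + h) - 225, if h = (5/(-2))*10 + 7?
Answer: -293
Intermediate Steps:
h = -18 (h = (5*(-½))*10 + 7 = -5/2*10 + 7 = -25 + 7 = -18)
((-158 - 1*(-108)) + h) - 225 = ((-158 - 1*(-108)) - 18) - 225 = ((-158 + 108) - 18) - 225 = (-50 - 18) - 225 = -68 - 225 = -293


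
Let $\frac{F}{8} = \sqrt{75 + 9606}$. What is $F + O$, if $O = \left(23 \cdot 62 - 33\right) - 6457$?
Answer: $-5064 + 8 \sqrt{9681} \approx -4276.9$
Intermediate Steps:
$O = -5064$ ($O = \left(1426 - 33\right) - 6457 = 1393 - 6457 = -5064$)
$F = 8 \sqrt{9681}$ ($F = 8 \sqrt{75 + 9606} = 8 \sqrt{9681} \approx 787.14$)
$F + O = 8 \sqrt{9681} - 5064 = -5064 + 8 \sqrt{9681}$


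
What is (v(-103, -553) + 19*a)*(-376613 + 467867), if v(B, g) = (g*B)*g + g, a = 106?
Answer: -2874215009964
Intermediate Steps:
v(B, g) = g + B*g**2 (v(B, g) = (B*g)*g + g = B*g**2 + g = g + B*g**2)
(v(-103, -553) + 19*a)*(-376613 + 467867) = (-553*(1 - 103*(-553)) + 19*106)*(-376613 + 467867) = (-553*(1 + 56959) + 2014)*91254 = (-553*56960 + 2014)*91254 = (-31498880 + 2014)*91254 = -31496866*91254 = -2874215009964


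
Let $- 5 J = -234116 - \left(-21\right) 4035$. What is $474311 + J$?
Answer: $\frac{2520936}{5} \approx 5.0419 \cdot 10^{5}$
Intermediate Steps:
$J = \frac{149381}{5}$ ($J = - \frac{-234116 - \left(-21\right) 4035}{5} = - \frac{-234116 - -84735}{5} = - \frac{-234116 + 84735}{5} = \left(- \frac{1}{5}\right) \left(-149381\right) = \frac{149381}{5} \approx 29876.0$)
$474311 + J = 474311 + \frac{149381}{5} = \frac{2520936}{5}$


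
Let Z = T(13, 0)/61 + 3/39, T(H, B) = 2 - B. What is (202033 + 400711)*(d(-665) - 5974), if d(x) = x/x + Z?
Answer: -2854898161488/793 ≈ -3.6001e+9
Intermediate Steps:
Z = 87/793 (Z = (2 - 1*0)/61 + 3/39 = (2 + 0)*(1/61) + 3*(1/39) = 2*(1/61) + 1/13 = 2/61 + 1/13 = 87/793 ≈ 0.10971)
d(x) = 880/793 (d(x) = x/x + 87/793 = 1 + 87/793 = 880/793)
(202033 + 400711)*(d(-665) - 5974) = (202033 + 400711)*(880/793 - 5974) = 602744*(-4736502/793) = -2854898161488/793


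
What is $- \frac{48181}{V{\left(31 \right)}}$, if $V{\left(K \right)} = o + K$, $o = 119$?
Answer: $- \frac{48181}{150} \approx -321.21$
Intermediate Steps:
$V{\left(K \right)} = 119 + K$
$- \frac{48181}{V{\left(31 \right)}} = - \frac{48181}{119 + 31} = - \frac{48181}{150}$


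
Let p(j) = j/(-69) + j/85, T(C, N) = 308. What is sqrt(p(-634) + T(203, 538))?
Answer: 2*sqrt(2663536965)/5865 ≈ 17.599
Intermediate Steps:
p(j) = -16*j/5865 (p(j) = j*(-1/69) + j*(1/85) = -j/69 + j/85 = -16*j/5865)
sqrt(p(-634) + T(203, 538)) = sqrt(-16/5865*(-634) + 308) = sqrt(10144/5865 + 308) = sqrt(1816564/5865) = 2*sqrt(2663536965)/5865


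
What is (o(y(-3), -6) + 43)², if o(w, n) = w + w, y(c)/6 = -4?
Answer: 25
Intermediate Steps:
y(c) = -24 (y(c) = 6*(-4) = -24)
o(w, n) = 2*w
(o(y(-3), -6) + 43)² = (2*(-24) + 43)² = (-48 + 43)² = (-5)² = 25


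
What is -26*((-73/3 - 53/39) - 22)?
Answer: 1240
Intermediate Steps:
-26*((-73/3 - 53/39) - 22) = -26*(-334/13 - 22) = -26*(-620/13) = 1240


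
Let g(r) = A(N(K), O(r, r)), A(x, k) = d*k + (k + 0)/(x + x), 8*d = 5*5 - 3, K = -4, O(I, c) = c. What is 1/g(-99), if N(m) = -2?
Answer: -2/495 ≈ -0.0040404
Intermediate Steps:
d = 11/4 (d = (5*5 - 3)/8 = (25 - 3)/8 = (⅛)*22 = 11/4 ≈ 2.7500)
A(x, k) = 11*k/4 + k/(2*x) (A(x, k) = 11*k/4 + (k + 0)/(x + x) = 11*k/4 + k/((2*x)) = 11*k/4 + k*(1/(2*x)) = 11*k/4 + k/(2*x))
g(r) = 5*r/2 (g(r) = (¼)*r*(2 + 11*(-2))/(-2) = (¼)*r*(-½)*(2 - 22) = (¼)*r*(-½)*(-20) = 5*r/2)
1/g(-99) = 1/((5/2)*(-99)) = 1/(-495/2) = -2/495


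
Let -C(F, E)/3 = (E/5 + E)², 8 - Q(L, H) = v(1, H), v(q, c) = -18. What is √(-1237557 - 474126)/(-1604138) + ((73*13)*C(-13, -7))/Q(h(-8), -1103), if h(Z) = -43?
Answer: -193158/25 - 3*I*√190187/1604138 ≈ -7726.3 - 0.00081559*I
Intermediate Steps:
Q(L, H) = 26 (Q(L, H) = 8 - 1*(-18) = 8 + 18 = 26)
C(F, E) = -108*E²/25 (C(F, E) = -3*(E/5 + E)² = -3*36*E²/25 = -108*E²/25)
√(-1237557 - 474126)/(-1604138) + ((73*13)*C(-13, -7))/Q(h(-8), -1103) = √(-1237557 - 474126)/(-1604138) + ((73*13)*(-108/25*(-7)²))/26 = √(-1711683)*(-1/1604138) + (949*(-108/25*49))*(1/26) = (3*I*√190187)*(-1/1604138) + (949*(-5292/25))*(1/26) = -3*I*√190187/1604138 - 5022108/25*1/26 = -3*I*√190187/1604138 - 193158/25 = -193158/25 - 3*I*√190187/1604138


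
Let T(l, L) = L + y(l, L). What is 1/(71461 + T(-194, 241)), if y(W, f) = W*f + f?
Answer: 1/25189 ≈ 3.9700e-5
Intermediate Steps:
y(W, f) = f + W*f
T(l, L) = L + L*(1 + l)
1/(71461 + T(-194, 241)) = 1/(71461 + 241*(2 - 194)) = 1/(71461 + 241*(-192)) = 1/(71461 - 46272) = 1/25189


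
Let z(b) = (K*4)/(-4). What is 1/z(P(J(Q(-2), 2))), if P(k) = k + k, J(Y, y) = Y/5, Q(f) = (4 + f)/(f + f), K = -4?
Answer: ¼ ≈ 0.25000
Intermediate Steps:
Q(f) = (4 + f)/(2*f) (Q(f) = (4 + f)/((2*f)) = (4 + f)*(1/(2*f)) = (4 + f)/(2*f))
J(Y, y) = Y/5 (J(Y, y) = Y*(⅕) = Y/5)
P(k) = 2*k
z(b) = 4 (z(b) = -4*4/(-4) = -16*(-¼) = 4)
1/z(P(J(Q(-2), 2))) = 1/4 = ¼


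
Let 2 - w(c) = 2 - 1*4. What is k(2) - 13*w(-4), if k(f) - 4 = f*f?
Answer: -44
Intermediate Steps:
k(f) = 4 + f² (k(f) = 4 + f*f = 4 + f²)
w(c) = 4 (w(c) = 2 - (2 - 1*4) = 2 - (2 - 4) = 2 - 1*(-2) = 2 + 2 = 4)
k(2) - 13*w(-4) = (4 + 2²) - 13*4 = (4 + 4) - 52 = 8 - 52 = -44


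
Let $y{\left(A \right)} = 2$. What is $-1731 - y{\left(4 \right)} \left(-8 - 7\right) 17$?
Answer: $-1221$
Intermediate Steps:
$-1731 - y{\left(4 \right)} \left(-8 - 7\right) 17 = -1731 - 2 \left(-8 - 7\right) 17 = -1731 - 2 \left(-15\right) 17 = -1731 - \left(-30\right) 17 = -1731 - -510 = -1731 + 510 = -1221$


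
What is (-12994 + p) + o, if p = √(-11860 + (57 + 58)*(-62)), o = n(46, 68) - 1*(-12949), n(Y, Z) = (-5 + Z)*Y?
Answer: 2853 + 3*I*√2110 ≈ 2853.0 + 137.8*I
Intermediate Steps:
n(Y, Z) = Y*(-5 + Z)
o = 15847 (o = 46*(-5 + 68) - 1*(-12949) = 46*63 + 12949 = 2898 + 12949 = 15847)
p = 3*I*√2110 (p = √(-11860 + 115*(-62)) = √(-11860 - 7130) = √(-18990) = 3*I*√2110 ≈ 137.8*I)
(-12994 + p) + o = (-12994 + 3*I*√2110) + 15847 = 2853 + 3*I*√2110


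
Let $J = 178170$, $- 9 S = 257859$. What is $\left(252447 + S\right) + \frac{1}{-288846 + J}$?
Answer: $\frac{24768846095}{110676} \approx 2.238 \cdot 10^{5}$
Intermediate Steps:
$S = -28651$ ($S = \left(- \frac{1}{9}\right) 257859 = -28651$)
$\left(252447 + S\right) + \frac{1}{-288846 + J} = \left(252447 - 28651\right) + \frac{1}{-288846 + 178170} = 223796 + \frac{1}{-110676} = 223796 - \frac{1}{110676} = \frac{24768846095}{110676}$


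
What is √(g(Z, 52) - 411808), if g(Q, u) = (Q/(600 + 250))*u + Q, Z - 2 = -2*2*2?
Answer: I*√2975358802/85 ≈ 641.73*I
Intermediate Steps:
Z = -6 (Z = 2 - 2*2*2 = 2 - 4*2 = 2 - 8 = -6)
g(Q, u) = Q + Q*u/850 (g(Q, u) = (Q/850)*u + Q = Q*u/850 + Q = Q + Q*u/850)
√(g(Z, 52) - 411808) = √((1/850)*(-6)*(850 + 52) - 411808) = √((1/850)*(-6)*902 - 411808) = √(-2706/425 - 411808) = √(-175021106/425) = I*√2975358802/85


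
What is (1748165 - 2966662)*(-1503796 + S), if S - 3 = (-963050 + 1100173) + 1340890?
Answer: 31412852660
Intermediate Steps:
S = 1478016 (S = 3 + ((-963050 + 1100173) + 1340890) = 3 + (137123 + 1340890) = 3 + 1478013 = 1478016)
(1748165 - 2966662)*(-1503796 + S) = (1748165 - 2966662)*(-1503796 + 1478016) = -1218497*(-25780) = 31412852660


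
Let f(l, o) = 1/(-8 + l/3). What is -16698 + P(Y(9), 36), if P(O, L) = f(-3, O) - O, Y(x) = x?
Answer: -150364/9 ≈ -16707.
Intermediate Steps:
f(l, o) = 1/(-8 + l/3) (f(l, o) = 1/(-8 + l*(1/3)) = 1/(-8 + l/3))
P(O, L) = -1/9 - O (P(O, L) = 3/(-24 - 3) - O = 3/(-27) - O = 3*(-1/27) - O = -1/9 - O)
-16698 + P(Y(9), 36) = -16698 + (-1/9 - 1*9) = -16698 + (-1/9 - 9) = -16698 - 82/9 = -150364/9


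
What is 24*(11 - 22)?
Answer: -264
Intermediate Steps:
24*(11 - 22) = 24*(-11) = -264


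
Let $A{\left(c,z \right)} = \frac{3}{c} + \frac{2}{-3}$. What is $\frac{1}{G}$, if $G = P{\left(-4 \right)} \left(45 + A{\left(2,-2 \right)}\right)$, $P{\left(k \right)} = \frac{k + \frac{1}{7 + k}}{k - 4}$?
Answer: $\frac{144}{3025} \approx 0.047603$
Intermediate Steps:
$A{\left(c,z \right)} = - \frac{2}{3} + \frac{3}{c}$ ($A{\left(c,z \right)} = \frac{3}{c} + 2 \left(- \frac{1}{3}\right) = \frac{3}{c} - \frac{2}{3} = - \frac{2}{3} + \frac{3}{c}$)
$P{\left(k \right)} = \frac{k + \frac{1}{7 + k}}{-4 + k}$
$G = \frac{3025}{144}$ ($G = \frac{1 + \left(-4\right)^{2} + 7 \left(-4\right)}{-28 + \left(-4\right)^{2} + 3 \left(-4\right)} \left(45 - \left(\frac{2}{3} - \frac{3}{2}\right)\right) = \frac{1 + 16 - 28}{-28 + 16 - 12} \left(45 + \left(- \frac{2}{3} + 3 \cdot \frac{1}{2}\right)\right) = \frac{1}{-24} \left(-11\right) \left(45 + \left(- \frac{2}{3} + \frac{3}{2}\right)\right) = \left(- \frac{1}{24}\right) \left(-11\right) \left(45 + \frac{5}{6}\right) = \frac{11}{24} \cdot \frac{275}{6} = \frac{3025}{144} \approx 21.007$)
$\frac{1}{G} = \frac{1}{\frac{3025}{144}} = \frac{144}{3025}$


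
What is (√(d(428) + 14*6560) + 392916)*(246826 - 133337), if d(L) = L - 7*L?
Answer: 44591643924 + 226978*√22318 ≈ 4.4626e+10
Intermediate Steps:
d(L) = -6*L
(√(d(428) + 14*6560) + 392916)*(246826 - 133337) = (√(-6*428 + 14*6560) + 392916)*(246826 - 133337) = (√(-2568 + 91840) + 392916)*113489 = (√89272 + 392916)*113489 = (2*√22318 + 392916)*113489 = (392916 + 2*√22318)*113489 = 44591643924 + 226978*√22318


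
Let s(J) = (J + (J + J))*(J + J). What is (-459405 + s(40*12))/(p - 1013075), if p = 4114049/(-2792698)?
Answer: -2577646290510/2829216640399 ≈ -0.91108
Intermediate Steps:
p = -4114049/2792698 (p = 4114049*(-1/2792698) = -4114049/2792698 ≈ -1.4731)
s(J) = 6*J² (s(J) = (J + 2*J)*(2*J) = (3*J)*(2*J) = 6*J²)
(-459405 + s(40*12))/(p - 1013075) = (-459405 + 6*(40*12)²)/(-4114049/2792698 - 1013075) = (-459405 + 6*480²)/(-2829216640399/2792698) = (-459405 + 6*230400)*(-2792698/2829216640399) = (-459405 + 1382400)*(-2792698/2829216640399) = 922995*(-2792698/2829216640399) = -2577646290510/2829216640399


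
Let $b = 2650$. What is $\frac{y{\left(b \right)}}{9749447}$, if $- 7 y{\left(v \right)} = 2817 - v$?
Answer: $- \frac{167}{68246129} \approx -2.447 \cdot 10^{-6}$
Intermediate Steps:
$y{\left(v \right)} = - \frac{2817}{7} + \frac{v}{7}$ ($y{\left(v \right)} = - \frac{2817 - v}{7} = - \frac{2817}{7} + \frac{v}{7}$)
$\frac{y{\left(b \right)}}{9749447} = \frac{- \frac{2817}{7} + \frac{1}{7} \cdot 2650}{9749447} = \left(- \frac{2817}{7} + \frac{2650}{7}\right) \frac{1}{9749447} = \left(- \frac{167}{7}\right) \frac{1}{9749447} = - \frac{167}{68246129}$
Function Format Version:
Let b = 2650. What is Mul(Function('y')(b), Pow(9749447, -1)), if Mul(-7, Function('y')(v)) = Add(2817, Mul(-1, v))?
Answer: Rational(-167, 68246129) ≈ -2.4470e-6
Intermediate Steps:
Function('y')(v) = Add(Rational(-2817, 7), Mul(Rational(1, 7), v)) (Function('y')(v) = Mul(Rational(-1, 7), Add(2817, Mul(-1, v))) = Add(Rational(-2817, 7), Mul(Rational(1, 7), v)))
Mul(Function('y')(b), Pow(9749447, -1)) = Mul(Add(Rational(-2817, 7), Mul(Rational(1, 7), 2650)), Pow(9749447, -1)) = Mul(Add(Rational(-2817, 7), Rational(2650, 7)), Rational(1, 9749447)) = Mul(Rational(-167, 7), Rational(1, 9749447)) = Rational(-167, 68246129)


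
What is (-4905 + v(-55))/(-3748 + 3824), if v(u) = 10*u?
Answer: -5455/76 ≈ -71.776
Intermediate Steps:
(-4905 + v(-55))/(-3748 + 3824) = (-4905 + 10*(-55))/(-3748 + 3824) = (-4905 - 550)/76 = -5455*1/76 = -5455/76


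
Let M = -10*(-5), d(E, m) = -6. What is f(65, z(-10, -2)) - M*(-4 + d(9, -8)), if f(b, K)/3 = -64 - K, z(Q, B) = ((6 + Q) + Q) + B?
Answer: 356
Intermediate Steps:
M = 50
z(Q, B) = 6 + B + 2*Q (z(Q, B) = (6 + 2*Q) + B = 6 + B + 2*Q)
f(b, K) = -192 - 3*K (f(b, K) = 3*(-64 - K) = -192 - 3*K)
f(65, z(-10, -2)) - M*(-4 + d(9, -8)) = (-192 - 3*(6 - 2 + 2*(-10))) - 50*(-4 - 6) = (-192 - 3*(6 - 2 - 20)) - 50*(-10) = (-192 - 3*(-16)) - 1*(-500) = (-192 + 48) + 500 = -144 + 500 = 356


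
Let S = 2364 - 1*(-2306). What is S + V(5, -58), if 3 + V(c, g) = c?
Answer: 4672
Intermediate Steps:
V(c, g) = -3 + c
S = 4670 (S = 2364 + 2306 = 4670)
S + V(5, -58) = 4670 + (-3 + 5) = 4670 + 2 = 4672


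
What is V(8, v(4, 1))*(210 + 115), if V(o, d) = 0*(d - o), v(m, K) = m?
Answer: 0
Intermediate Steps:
V(o, d) = 0
V(8, v(4, 1))*(210 + 115) = 0*(210 + 115) = 0*325 = 0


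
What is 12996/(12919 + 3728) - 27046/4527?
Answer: -130467290/25120323 ≈ -5.1937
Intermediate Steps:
12996/(12919 + 3728) - 27046/4527 = 12996/16647 - 27046*1/4527 = 12996*(1/16647) - 27046/4527 = 4332/5549 - 27046/4527 = -130467290/25120323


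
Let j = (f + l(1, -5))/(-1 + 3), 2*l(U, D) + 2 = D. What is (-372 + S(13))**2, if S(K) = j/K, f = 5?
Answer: 374074281/2704 ≈ 1.3834e+5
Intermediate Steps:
l(U, D) = -1 + D/2
j = 3/4 (j = (5 + (-1 + (1/2)*(-5)))/(-1 + 3) = (5 + (-1 - 5/2))/2 = (5 - 7/2)*(1/2) = (3/2)*(1/2) = 3/4 ≈ 0.75000)
S(K) = 3/(4*K)
(-372 + S(13))**2 = (-372 + (3/4)/13)**2 = (-372 + (3/4)*(1/13))**2 = (-372 + 3/52)**2 = (-19341/52)**2 = 374074281/2704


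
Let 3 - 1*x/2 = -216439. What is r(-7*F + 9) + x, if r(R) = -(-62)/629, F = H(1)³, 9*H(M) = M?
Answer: 272284098/629 ≈ 4.3288e+5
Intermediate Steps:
x = 432884 (x = 6 - 2*(-216439) = 6 + 432878 = 432884)
H(M) = M/9
F = 1/729 (F = ((⅑)*1)³ = (⅑)³ = 1/729 ≈ 0.0013717)
r(R) = 62/629 (r(R) = -(-62)/629 = -1*(-62/629) = 62/629)
r(-7*F + 9) + x = 62/629 + 432884 = 272284098/629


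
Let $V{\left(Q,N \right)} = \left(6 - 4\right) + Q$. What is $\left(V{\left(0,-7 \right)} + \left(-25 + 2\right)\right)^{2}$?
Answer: $441$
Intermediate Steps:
$V{\left(Q,N \right)} = 2 + Q$
$\left(V{\left(0,-7 \right)} + \left(-25 + 2\right)\right)^{2} = \left(\left(2 + 0\right) + \left(-25 + 2\right)\right)^{2} = \left(2 - 23\right)^{2} = \left(-21\right)^{2} = 441$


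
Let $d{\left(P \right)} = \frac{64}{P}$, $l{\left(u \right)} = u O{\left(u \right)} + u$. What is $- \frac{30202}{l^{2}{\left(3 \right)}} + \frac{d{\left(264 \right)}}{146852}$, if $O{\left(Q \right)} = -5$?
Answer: $- \frac{6098433095}{29076696} \approx -209.74$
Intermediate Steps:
$l{\left(u \right)} = - 4 u$ ($l{\left(u \right)} = u \left(-5\right) + u = - 5 u + u = - 4 u$)
$- \frac{30202}{l^{2}{\left(3 \right)}} + \frac{d{\left(264 \right)}}{146852} = - \frac{30202}{\left(\left(-4\right) 3\right)^{2}} + \frac{64 \cdot \frac{1}{264}}{146852} = - \frac{30202}{\left(-12\right)^{2}} + 64 \cdot \frac{1}{264} \cdot \frac{1}{146852} = - \frac{30202}{144} + \frac{8}{33} \cdot \frac{1}{146852} = \left(-30202\right) \frac{1}{144} + \frac{2}{1211529} = - \frac{15101}{72} + \frac{2}{1211529} = - \frac{6098433095}{29076696}$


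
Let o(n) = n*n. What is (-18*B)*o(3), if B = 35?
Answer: -5670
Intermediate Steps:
o(n) = n**2
(-18*B)*o(3) = -18*35*3**2 = -630*9 = -5670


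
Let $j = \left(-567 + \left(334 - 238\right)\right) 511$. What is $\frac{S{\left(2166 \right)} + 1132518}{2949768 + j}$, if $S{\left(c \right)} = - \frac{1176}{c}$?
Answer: $\frac{408838802}{977980407} \approx 0.41804$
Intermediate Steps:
$j = -240681$ ($j = \left(-567 + \left(334 - 238\right)\right) 511 = \left(-567 + 96\right) 511 = \left(-471\right) 511 = -240681$)
$\frac{S{\left(2166 \right)} + 1132518}{2949768 + j} = \frac{- \frac{1176}{2166} + 1132518}{2949768 - 240681} = \frac{\left(-1176\right) \frac{1}{2166} + 1132518}{2709087} = \left(- \frac{196}{361} + 1132518\right) \frac{1}{2709087} = \frac{408838802}{361} \cdot \frac{1}{2709087} = \frac{408838802}{977980407}$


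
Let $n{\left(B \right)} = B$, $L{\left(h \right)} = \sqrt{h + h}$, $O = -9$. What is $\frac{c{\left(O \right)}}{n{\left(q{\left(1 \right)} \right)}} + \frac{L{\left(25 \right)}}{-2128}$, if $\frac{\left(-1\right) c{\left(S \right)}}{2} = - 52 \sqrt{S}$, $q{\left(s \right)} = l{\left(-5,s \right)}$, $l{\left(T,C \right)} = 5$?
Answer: $- \frac{5 \sqrt{2}}{2128} + \frac{312 i}{5} \approx -0.0033229 + 62.4 i$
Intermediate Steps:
$q{\left(s \right)} = 5$
$c{\left(S \right)} = 104 \sqrt{S}$ ($c{\left(S \right)} = - 2 \left(- 52 \sqrt{S}\right) = 104 \sqrt{S}$)
$L{\left(h \right)} = \sqrt{2} \sqrt{h}$ ($L{\left(h \right)} = \sqrt{2 h} = \sqrt{2} \sqrt{h}$)
$\frac{c{\left(O \right)}}{n{\left(q{\left(1 \right)} \right)}} + \frac{L{\left(25 \right)}}{-2128} = \frac{104 \sqrt{-9}}{5} + \frac{\sqrt{2} \sqrt{25}}{-2128} = 104 \cdot 3 i \frac{1}{5} + \sqrt{2} \cdot 5 \left(- \frac{1}{2128}\right) = 312 i \frac{1}{5} + 5 \sqrt{2} \left(- \frac{1}{2128}\right) = \frac{312 i}{5} - \frac{5 \sqrt{2}}{2128} = - \frac{5 \sqrt{2}}{2128} + \frac{312 i}{5}$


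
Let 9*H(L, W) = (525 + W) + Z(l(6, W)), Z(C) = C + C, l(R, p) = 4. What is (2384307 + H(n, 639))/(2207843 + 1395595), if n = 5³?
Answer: 21459935/32430942 ≈ 0.66171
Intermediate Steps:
n = 125
Z(C) = 2*C
H(L, W) = 533/9 + W/9 (H(L, W) = ((525 + W) + 2*4)/9 = ((525 + W) + 8)/9 = (533 + W)/9 = 533/9 + W/9)
(2384307 + H(n, 639))/(2207843 + 1395595) = (2384307 + (533/9 + (⅑)*639))/(2207843 + 1395595) = (2384307 + (533/9 + 71))/3603438 = (2384307 + 1172/9)*(1/3603438) = (21459935/9)*(1/3603438) = 21459935/32430942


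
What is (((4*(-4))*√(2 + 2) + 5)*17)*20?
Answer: -9180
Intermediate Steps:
(((4*(-4))*√(2 + 2) + 5)*17)*20 = ((-16*√4 + 5)*17)*20 = ((-16*2 + 5)*17)*20 = ((-32 + 5)*17)*20 = -27*17*20 = -459*20 = -9180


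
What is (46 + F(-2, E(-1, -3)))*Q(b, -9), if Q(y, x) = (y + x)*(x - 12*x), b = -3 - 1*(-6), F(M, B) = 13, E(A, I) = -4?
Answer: -35046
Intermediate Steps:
b = 3 (b = -3 + 6 = 3)
Q(y, x) = -11*x*(x + y) (Q(y, x) = (x + y)*(-11*x) = -11*x*(x + y))
(46 + F(-2, E(-1, -3)))*Q(b, -9) = (46 + 13)*(-11*(-9)*(-9 + 3)) = 59*(-11*(-9)*(-6)) = 59*(-594) = -35046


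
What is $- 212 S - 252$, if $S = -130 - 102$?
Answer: $48932$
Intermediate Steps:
$S = -232$ ($S = -130 - 102 = -232$)
$- 212 S - 252 = \left(-212\right) \left(-232\right) - 252 = 49184 - 252 = 48932$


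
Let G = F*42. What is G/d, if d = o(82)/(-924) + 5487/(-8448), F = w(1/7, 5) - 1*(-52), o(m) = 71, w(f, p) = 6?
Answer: -144055296/42953 ≈ -3353.8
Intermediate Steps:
F = 58 (F = 6 - 1*(-52) = 6 + 52 = 58)
d = -42953/59136 (d = 71/(-924) + 5487/(-8448) = 71*(-1/924) + 5487*(-1/8448) = -71/924 - 1829/2816 = -42953/59136 ≈ -0.72634)
G = 2436 (G = 58*42 = 2436)
G/d = 2436/(-42953/59136) = 2436*(-59136/42953) = -144055296/42953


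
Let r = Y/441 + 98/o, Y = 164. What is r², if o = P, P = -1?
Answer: 1853646916/194481 ≈ 9531.3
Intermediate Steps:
o = -1
r = -43054/441 (r = 164/441 + 98/(-1) = 164*(1/441) + 98*(-1) = 164/441 - 98 = -43054/441 ≈ -97.628)
r² = (-43054/441)² = 1853646916/194481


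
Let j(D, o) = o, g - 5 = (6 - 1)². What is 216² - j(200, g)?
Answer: 46626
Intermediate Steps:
g = 30 (g = 5 + (6 - 1)² = 5 + 5² = 5 + 25 = 30)
216² - j(200, g) = 216² - 1*30 = 46656 - 30 = 46626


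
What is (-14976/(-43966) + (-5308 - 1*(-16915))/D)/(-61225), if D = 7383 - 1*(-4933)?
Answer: -26721453/1275093646100 ≈ -2.0956e-5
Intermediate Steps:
D = 12316 (D = 7383 + 4933 = 12316)
(-14976/(-43966) + (-5308 - 1*(-16915))/D)/(-61225) = (-14976/(-43966) + (-5308 - 1*(-16915))/12316)/(-61225) = (-14976*(-1/43966) + (-5308 + 16915)*(1/12316))*(-1/61225) = (576/1691 + 11607*(1/12316))*(-1/61225) = (576/1691 + 11607/12316)*(-1/61225) = (26721453/20826356)*(-1/61225) = -26721453/1275093646100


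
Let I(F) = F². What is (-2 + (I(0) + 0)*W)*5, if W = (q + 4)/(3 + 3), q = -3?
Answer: -10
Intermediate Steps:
W = ⅙ (W = (-3 + 4)/(3 + 3) = 1/6 = 1*(⅙) = ⅙ ≈ 0.16667)
(-2 + (I(0) + 0)*W)*5 = (-2 + (0² + 0)*(⅙))*5 = (-2 + (0 + 0)*(⅙))*5 = (-2 + 0*(⅙))*5 = (-2 + 0)*5 = -2*5 = -10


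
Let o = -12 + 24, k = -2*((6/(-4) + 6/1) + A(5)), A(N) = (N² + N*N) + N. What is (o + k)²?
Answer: 11449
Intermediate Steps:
A(N) = N + 2*N² (A(N) = (N² + N²) + N = 2*N² + N = N + 2*N²)
k = -119 (k = -2*((6/(-4) + 6/1) + 5*(1 + 2*5)) = -2*((6*(-¼) + 6*1) + 5*(1 + 10)) = -2*((-3/2 + 6) + 5*11) = -2*(9/2 + 55) = -2*119/2 = -119)
o = 12
(o + k)² = (12 - 119)² = (-107)² = 11449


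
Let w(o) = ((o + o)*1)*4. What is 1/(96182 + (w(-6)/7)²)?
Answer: 49/4715222 ≈ 1.0392e-5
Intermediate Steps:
w(o) = 8*o (w(o) = ((2*o)*1)*4 = (2*o)*4 = 8*o)
1/(96182 + (w(-6)/7)²) = 1/(96182 + ((8*(-6))/7)²) = 1/(96182 + (-48*⅐)²) = 1/(96182 + (-48/7)²) = 1/(96182 + 2304/49) = 1/(4715222/49) = 49/4715222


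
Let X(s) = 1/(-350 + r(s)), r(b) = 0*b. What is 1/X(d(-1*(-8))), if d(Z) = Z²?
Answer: -350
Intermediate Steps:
r(b) = 0
X(s) = -1/350 (X(s) = 1/(-350 + 0) = 1/(-350) = -1/350)
1/X(d(-1*(-8))) = 1/(-1/350) = -350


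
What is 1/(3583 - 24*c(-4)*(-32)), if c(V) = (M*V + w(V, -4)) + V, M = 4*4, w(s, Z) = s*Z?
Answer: -1/36353 ≈ -2.7508e-5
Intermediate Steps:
w(s, Z) = Z*s
M = 16
c(V) = 13*V (c(V) = (16*V - 4*V) + V = 12*V + V = 13*V)
1/(3583 - 24*c(-4)*(-32)) = 1/(3583 - 312*(-4)*(-32)) = 1/(3583 - 24*(-52)*(-32)) = 1/(3583 + 1248*(-32)) = 1/(3583 - 39936) = 1/(-36353) = -1/36353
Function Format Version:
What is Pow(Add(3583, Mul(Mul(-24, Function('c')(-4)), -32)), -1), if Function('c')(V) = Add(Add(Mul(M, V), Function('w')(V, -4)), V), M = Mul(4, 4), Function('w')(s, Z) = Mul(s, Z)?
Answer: Rational(-1, 36353) ≈ -2.7508e-5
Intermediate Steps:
Function('w')(s, Z) = Mul(Z, s)
M = 16
Function('c')(V) = Mul(13, V) (Function('c')(V) = Add(Add(Mul(16, V), Mul(-4, V)), V) = Add(Mul(12, V), V) = Mul(13, V))
Pow(Add(3583, Mul(Mul(-24, Function('c')(-4)), -32)), -1) = Pow(Add(3583, Mul(Mul(-24, Mul(13, -4)), -32)), -1) = Pow(Add(3583, Mul(Mul(-24, -52), -32)), -1) = Pow(Add(3583, Mul(1248, -32)), -1) = Pow(Add(3583, -39936), -1) = Pow(-36353, -1) = Rational(-1, 36353)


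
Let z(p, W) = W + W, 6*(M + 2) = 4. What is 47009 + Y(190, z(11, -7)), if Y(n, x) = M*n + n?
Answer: 140837/3 ≈ 46946.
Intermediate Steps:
M = -4/3 (M = -2 + (⅙)*4 = -2 + ⅔ = -4/3 ≈ -1.3333)
z(p, W) = 2*W
Y(n, x) = -n/3 (Y(n, x) = -4*n/3 + n = -n/3)
47009 + Y(190, z(11, -7)) = 47009 - ⅓*190 = 47009 - 190/3 = 140837/3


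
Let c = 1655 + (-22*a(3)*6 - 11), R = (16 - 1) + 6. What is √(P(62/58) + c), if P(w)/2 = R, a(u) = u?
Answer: √1290 ≈ 35.917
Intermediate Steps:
R = 21 (R = 15 + 6 = 21)
P(w) = 42 (P(w) = 2*21 = 42)
c = 1248 (c = 1655 + (-66*6 - 11) = 1655 + (-22*18 - 11) = 1655 + (-396 - 11) = 1655 - 407 = 1248)
√(P(62/58) + c) = √(42 + 1248) = √1290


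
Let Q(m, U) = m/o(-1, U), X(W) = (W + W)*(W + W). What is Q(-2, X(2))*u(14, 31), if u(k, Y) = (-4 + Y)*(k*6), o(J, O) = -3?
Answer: 1512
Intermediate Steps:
X(W) = 4*W**2 (X(W) = (2*W)*(2*W) = 4*W**2)
u(k, Y) = 6*k*(-4 + Y) (u(k, Y) = (-4 + Y)*(6*k) = 6*k*(-4 + Y))
Q(m, U) = -m/3 (Q(m, U) = m/(-3) = m*(-1/3) = -m/3)
Q(-2, X(2))*u(14, 31) = (-1/3*(-2))*(6*14*(-4 + 31)) = 2*(6*14*27)/3 = (2/3)*2268 = 1512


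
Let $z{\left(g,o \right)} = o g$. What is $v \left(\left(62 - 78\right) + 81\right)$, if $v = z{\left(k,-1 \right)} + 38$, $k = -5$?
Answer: $2795$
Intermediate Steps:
$z{\left(g,o \right)} = g o$
$v = 43$ ($v = \left(-5\right) \left(-1\right) + 38 = 5 + 38 = 43$)
$v \left(\left(62 - 78\right) + 81\right) = 43 \left(\left(62 - 78\right) + 81\right) = 43 \left(-16 + 81\right) = 43 \cdot 65 = 2795$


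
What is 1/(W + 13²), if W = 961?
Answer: 1/1130 ≈ 0.00088496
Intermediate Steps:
1/(W + 13²) = 1/(961 + 13²) = 1/(961 + 169) = 1/1130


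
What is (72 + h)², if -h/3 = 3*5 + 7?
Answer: 36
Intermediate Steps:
h = -66 (h = -3*(3*5 + 7) = -3*(15 + 7) = -3*22 = -66)
(72 + h)² = (72 - 66)² = 6² = 36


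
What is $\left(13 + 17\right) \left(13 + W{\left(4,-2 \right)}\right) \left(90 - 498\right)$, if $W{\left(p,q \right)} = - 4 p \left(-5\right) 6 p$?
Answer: $-23659920$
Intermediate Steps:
$W{\left(p,q \right)} = 120 p^{2}$ ($W{\left(p,q \right)} = - 4 - 5 p 6 p = - 4 \left(- 30 p\right) p = 120 p p = 120 p^{2}$)
$\left(13 + 17\right) \left(13 + W{\left(4,-2 \right)}\right) \left(90 - 498\right) = \left(13 + 17\right) \left(13 + 120 \cdot 4^{2}\right) \left(90 - 498\right) = 30 \left(13 + 120 \cdot 16\right) \left(-408\right) = 30 \left(13 + 1920\right) \left(-408\right) = 30 \cdot 1933 \left(-408\right) = 57990 \left(-408\right) = -23659920$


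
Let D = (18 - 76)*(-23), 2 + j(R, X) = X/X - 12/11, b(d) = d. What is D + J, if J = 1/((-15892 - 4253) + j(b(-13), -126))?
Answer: 295638401/221618 ≈ 1334.0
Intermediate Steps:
j(R, X) = -23/11 (j(R, X) = -2 + (X/X - 12/11) = -2 + (1 - 12*1/11) = -2 + (1 - 12/11) = -2 - 1/11 = -23/11)
D = 1334 (D = -58*(-23) = 1334)
J = -11/221618 (J = 1/((-15892 - 4253) - 23/11) = 1/(-20145 - 23/11) = 1/(-221618/11) = -11/221618 ≈ -4.9635e-5)
D + J = 1334 - 11/221618 = 295638401/221618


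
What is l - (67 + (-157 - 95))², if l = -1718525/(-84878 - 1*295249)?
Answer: -13008128050/380127 ≈ -34221.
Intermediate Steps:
l = 1718525/380127 (l = -1718525/(-84878 - 295249) = -1718525/(-380127) = -1718525*(-1/380127) = 1718525/380127 ≈ 4.5209)
l - (67 + (-157 - 95))² = 1718525/380127 - (67 + (-157 - 95))² = 1718525/380127 - (67 - 252)² = 1718525/380127 - 1*(-185)² = 1718525/380127 - 1*34225 = 1718525/380127 - 34225 = -13008128050/380127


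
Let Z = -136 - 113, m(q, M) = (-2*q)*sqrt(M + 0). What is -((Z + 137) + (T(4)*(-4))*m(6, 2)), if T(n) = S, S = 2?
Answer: 112 - 96*sqrt(2) ≈ -23.764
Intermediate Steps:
m(q, M) = -2*q*sqrt(M) (m(q, M) = (-2*q)*sqrt(M) = -2*q*sqrt(M))
T(n) = 2
Z = -249
-((Z + 137) + (T(4)*(-4))*m(6, 2)) = -((-249 + 137) + (2*(-4))*(-2*6*sqrt(2))) = -(-112 - (-96)*sqrt(2)) = -(-112 + 96*sqrt(2)) = 112 - 96*sqrt(2)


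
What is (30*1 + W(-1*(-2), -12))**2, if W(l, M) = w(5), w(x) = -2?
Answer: 784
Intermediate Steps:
W(l, M) = -2
(30*1 + W(-1*(-2), -12))**2 = (30*1 - 2)**2 = (30 - 2)**2 = 28**2 = 784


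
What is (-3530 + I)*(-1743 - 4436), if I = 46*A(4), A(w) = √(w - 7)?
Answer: 21811870 - 284234*I*√3 ≈ 2.1812e+7 - 4.9231e+5*I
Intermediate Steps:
A(w) = √(-7 + w)
I = 46*I*√3 (I = 46*√(-7 + 4) = 46*√(-3) = 46*(I*√3) = 46*I*√3 ≈ 79.674*I)
(-3530 + I)*(-1743 - 4436) = (-3530 + 46*I*√3)*(-1743 - 4436) = (-3530 + 46*I*√3)*(-6179) = 21811870 - 284234*I*√3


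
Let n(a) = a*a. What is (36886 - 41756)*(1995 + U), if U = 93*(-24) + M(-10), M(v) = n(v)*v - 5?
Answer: 6048540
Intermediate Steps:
n(a) = a**2
M(v) = -5 + v**3 (M(v) = v**2*v - 5 = v**3 - 5 = -5 + v**3)
U = -3237 (U = 93*(-24) + (-5 + (-10)**3) = -2232 + (-5 - 1000) = -2232 - 1005 = -3237)
(36886 - 41756)*(1995 + U) = (36886 - 41756)*(1995 - 3237) = -4870*(-1242) = 6048540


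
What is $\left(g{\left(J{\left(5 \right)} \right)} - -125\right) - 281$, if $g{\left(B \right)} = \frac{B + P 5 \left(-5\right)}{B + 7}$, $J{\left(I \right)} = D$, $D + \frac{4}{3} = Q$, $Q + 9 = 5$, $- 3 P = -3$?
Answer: $- \frac{871}{5} \approx -174.2$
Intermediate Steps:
$P = 1$ ($P = \left(- \frac{1}{3}\right) \left(-3\right) = 1$)
$Q = -4$ ($Q = -9 + 5 = -4$)
$D = - \frac{16}{3}$ ($D = - \frac{4}{3} - 4 = - \frac{16}{3} \approx -5.3333$)
$J{\left(I \right)} = - \frac{16}{3}$
$g{\left(B \right)} = \frac{-25 + B}{7 + B}$ ($g{\left(B \right)} = \frac{B + 1 \cdot 5 \left(-5\right)}{B + 7} = \frac{B + 5 \left(-5\right)}{7 + B} = \frac{B - 25}{7 + B} = \frac{-25 + B}{7 + B}$)
$\left(g{\left(J{\left(5 \right)} \right)} - -125\right) - 281 = \left(\frac{-25 - \frac{16}{3}}{7 - \frac{16}{3}} - -125\right) - 281 = \left(\frac{1}{\frac{5}{3}} \left(- \frac{91}{3}\right) + 125\right) - 281 = \left(\frac{3}{5} \left(- \frac{91}{3}\right) + 125\right) - 281 = \left(- \frac{91}{5} + 125\right) - 281 = \frac{534}{5} - 281 = - \frac{871}{5}$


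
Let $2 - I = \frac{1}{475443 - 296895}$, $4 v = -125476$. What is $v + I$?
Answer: $- \frac{5600515117}{178548} \approx -31367.0$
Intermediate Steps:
$v = -31369$ ($v = \frac{1}{4} \left(-125476\right) = -31369$)
$I = \frac{357095}{178548}$ ($I = 2 - \frac{1}{475443 - 296895} = 2 - \frac{1}{178548} = \frac{357095}{178548} \approx 2.0$)
$v + I = -31369 + \frac{357095}{178548} = - \frac{5600515117}{178548}$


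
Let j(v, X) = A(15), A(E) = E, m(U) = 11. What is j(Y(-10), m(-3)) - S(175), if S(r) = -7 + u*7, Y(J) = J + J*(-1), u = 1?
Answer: 15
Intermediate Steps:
Y(J) = 0 (Y(J) = J - J = 0)
S(r) = 0 (S(r) = -7 + 1*7 = -7 + 7 = 0)
j(v, X) = 15
j(Y(-10), m(-3)) - S(175) = 15 - 1*0 = 15 + 0 = 15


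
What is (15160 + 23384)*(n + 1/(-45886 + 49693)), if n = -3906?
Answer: -191051571568/1269 ≈ -1.5055e+8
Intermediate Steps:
(15160 + 23384)*(n + 1/(-45886 + 49693)) = (15160 + 23384)*(-3906 + 1/(-45886 + 49693)) = 38544*(-3906 + 1/3807) = 38544*(-14870141/3807) = -191051571568/1269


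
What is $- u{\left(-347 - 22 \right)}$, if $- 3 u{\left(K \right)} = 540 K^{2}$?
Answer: $24508980$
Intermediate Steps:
$u{\left(K \right)} = - 180 K^{2}$ ($u{\left(K \right)} = - \frac{540 K^{2}}{3} = - 180 K^{2}$)
$- u{\left(-347 - 22 \right)} = - \left(-180\right) \left(-347 - 22\right)^{2} = - \left(-180\right) \left(-369\right)^{2} = - \left(-180\right) 136161 = \left(-1\right) \left(-24508980\right) = 24508980$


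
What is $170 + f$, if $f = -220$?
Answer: $-50$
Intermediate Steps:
$170 + f = 170 - 220 = -50$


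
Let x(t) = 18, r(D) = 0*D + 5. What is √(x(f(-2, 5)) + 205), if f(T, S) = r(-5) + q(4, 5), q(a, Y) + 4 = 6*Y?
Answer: √223 ≈ 14.933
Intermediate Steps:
r(D) = 5 (r(D) = 0 + 5 = 5)
q(a, Y) = -4 + 6*Y
f(T, S) = 31 (f(T, S) = 5 + (-4 + 6*5) = 5 + (-4 + 30) = 5 + 26 = 31)
√(x(f(-2, 5)) + 205) = √(18 + 205) = √223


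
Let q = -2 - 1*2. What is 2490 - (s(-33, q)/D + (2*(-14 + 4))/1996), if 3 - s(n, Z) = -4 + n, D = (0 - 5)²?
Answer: 6208583/2495 ≈ 2488.4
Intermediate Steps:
q = -4 (q = -2 - 2 = -4)
D = 25 (D = (-5)² = 25)
s(n, Z) = 7 - n (s(n, Z) = 3 - (-4 + n) = 3 + (4 - n) = 7 - n)
2490 - (s(-33, q)/D + (2*(-14 + 4))/1996) = 2490 - ((7 - 1*(-33))/25 + (2*(-14 + 4))/1996) = 2490 - ((7 + 33)*(1/25) + (2*(-10))*(1/1996)) = 2490 - (40*(1/25) - 20*1/1996) = 2490 - (8/5 - 5/499) = 2490 - 1*3967/2495 = 2490 - 3967/2495 = 6208583/2495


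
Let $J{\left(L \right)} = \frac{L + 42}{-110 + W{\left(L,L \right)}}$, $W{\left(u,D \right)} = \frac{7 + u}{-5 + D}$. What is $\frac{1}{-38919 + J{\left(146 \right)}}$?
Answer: $- \frac{5119}{199235197} \approx -2.5693 \cdot 10^{-5}$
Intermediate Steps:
$W{\left(u,D \right)} = \frac{7 + u}{-5 + D}$
$J{\left(L \right)} = \frac{42 + L}{-110 + \frac{7 + L}{-5 + L}}$ ($J{\left(L \right)} = \frac{L + 42}{-110 + \frac{7 + L}{-5 + L}} = \frac{42 + L}{-110 + \frac{7 + L}{-5 + L}}$)
$\frac{1}{-38919 + J{\left(146 \right)}} = \frac{1}{-38919 - \frac{\left(-5 + 146\right) \left(42 + 146\right)}{-557 + 109 \cdot 146}} = \frac{1}{-38919 - \frac{1}{-557 + 15914} \cdot 141 \cdot 188} = \frac{1}{-38919 - \frac{1}{15357} \cdot 141 \cdot 188} = \frac{1}{-38919 - \frac{8836}{5119}} = \frac{1}{- \frac{199235197}{5119}} = - \frac{5119}{199235197}$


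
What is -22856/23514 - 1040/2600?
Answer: -80654/58785 ≈ -1.3720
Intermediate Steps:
-22856/23514 - 1040/2600 = -22856*1/23514 - 1040*1/2600 = -11428/11757 - 2/5 = -80654/58785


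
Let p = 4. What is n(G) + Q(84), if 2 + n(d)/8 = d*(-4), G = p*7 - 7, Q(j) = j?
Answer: -604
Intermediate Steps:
G = 21 (G = 4*7 - 7 = 28 - 7 = 21)
n(d) = -16 - 32*d (n(d) = -16 + 8*(d*(-4)) = -16 + 8*(-4*d) = -16 - 32*d)
n(G) + Q(84) = (-16 - 32*21) + 84 = (-16 - 672) + 84 = -688 + 84 = -604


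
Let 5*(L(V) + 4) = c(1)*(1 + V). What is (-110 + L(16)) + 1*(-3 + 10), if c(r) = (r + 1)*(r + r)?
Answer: -467/5 ≈ -93.400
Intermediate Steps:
c(r) = 2*r*(1 + r) (c(r) = (1 + r)*(2*r) = 2*r*(1 + r))
L(V) = -16/5 + 4*V/5 (L(V) = -4 + ((2*1*(1 + 1))*(1 + V))/5 = -4 + ((2*1*2)*(1 + V))/5 = -4 + (4*(1 + V))/5 = -4 + (4 + 4*V)/5 = -4 + (4/5 + 4*V/5) = -16/5 + 4*V/5)
(-110 + L(16)) + 1*(-3 + 10) = (-110 + (-16/5 + (4/5)*16)) + 1*(-3 + 10) = (-110 + (-16/5 + 64/5)) + 1*7 = (-110 + 48/5) + 7 = -502/5 + 7 = -467/5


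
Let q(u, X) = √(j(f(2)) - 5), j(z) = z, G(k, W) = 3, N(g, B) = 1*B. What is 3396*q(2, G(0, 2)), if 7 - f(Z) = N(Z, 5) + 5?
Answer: 6792*I*√2 ≈ 9605.3*I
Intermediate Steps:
N(g, B) = B
f(Z) = -3 (f(Z) = 7 - (5 + 5) = 7 - 1*10 = 7 - 10 = -3)
q(u, X) = 2*I*√2 (q(u, X) = √(-3 - 5) = √(-8) = 2*I*√2)
3396*q(2, G(0, 2)) = 3396*(2*I*√2) = 6792*I*√2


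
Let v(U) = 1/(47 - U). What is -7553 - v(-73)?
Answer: -906361/120 ≈ -7553.0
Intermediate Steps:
-7553 - v(-73) = -7553 - (-1)/(-47 - 73) = -7553 - (-1)/(-120) = -7553 - (-1)*(-1)/120 = -7553 - 1*1/120 = -7553 - 1/120 = -906361/120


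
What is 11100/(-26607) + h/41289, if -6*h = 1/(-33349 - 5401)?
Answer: -35518862241131/85139672782500 ≈ -0.41718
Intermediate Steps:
h = 1/232500 (h = -1/(6*(-33349 - 5401)) = -⅙/(-38750) = -⅙*(-1/38750) = 1/232500 ≈ 4.3011e-6)
11100/(-26607) + h/41289 = 11100/(-26607) + (1/232500)/41289 = 11100*(-1/26607) + (1/232500)*(1/41289) = -3700/8869 + 1/9599692500 = -35518862241131/85139672782500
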